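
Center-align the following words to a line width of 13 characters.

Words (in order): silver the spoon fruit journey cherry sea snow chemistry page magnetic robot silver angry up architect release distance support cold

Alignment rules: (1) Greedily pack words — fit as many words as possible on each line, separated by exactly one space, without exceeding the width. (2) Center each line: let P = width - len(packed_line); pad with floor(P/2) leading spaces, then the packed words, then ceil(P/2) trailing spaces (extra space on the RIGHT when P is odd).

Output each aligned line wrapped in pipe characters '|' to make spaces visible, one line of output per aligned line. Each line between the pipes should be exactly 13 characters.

Line 1: ['silver', 'the'] (min_width=10, slack=3)
Line 2: ['spoon', 'fruit'] (min_width=11, slack=2)
Line 3: ['journey'] (min_width=7, slack=6)
Line 4: ['cherry', 'sea'] (min_width=10, slack=3)
Line 5: ['snow'] (min_width=4, slack=9)
Line 6: ['chemistry'] (min_width=9, slack=4)
Line 7: ['page', 'magnetic'] (min_width=13, slack=0)
Line 8: ['robot', 'silver'] (min_width=12, slack=1)
Line 9: ['angry', 'up'] (min_width=8, slack=5)
Line 10: ['architect'] (min_width=9, slack=4)
Line 11: ['release'] (min_width=7, slack=6)
Line 12: ['distance'] (min_width=8, slack=5)
Line 13: ['support', 'cold'] (min_width=12, slack=1)

Answer: | silver the  |
| spoon fruit |
|   journey   |
| cherry sea  |
|    snow     |
|  chemistry  |
|page magnetic|
|robot silver |
|  angry up   |
|  architect  |
|   release   |
|  distance   |
|support cold |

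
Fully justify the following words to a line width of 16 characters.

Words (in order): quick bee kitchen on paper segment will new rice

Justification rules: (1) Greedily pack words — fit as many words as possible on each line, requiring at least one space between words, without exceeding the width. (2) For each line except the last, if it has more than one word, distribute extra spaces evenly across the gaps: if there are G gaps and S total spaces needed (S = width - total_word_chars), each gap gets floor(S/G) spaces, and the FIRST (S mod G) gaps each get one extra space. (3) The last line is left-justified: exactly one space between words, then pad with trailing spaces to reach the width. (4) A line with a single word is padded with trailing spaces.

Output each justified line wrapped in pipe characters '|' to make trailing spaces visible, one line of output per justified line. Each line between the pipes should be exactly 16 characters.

Line 1: ['quick', 'bee'] (min_width=9, slack=7)
Line 2: ['kitchen', 'on', 'paper'] (min_width=16, slack=0)
Line 3: ['segment', 'will', 'new'] (min_width=16, slack=0)
Line 4: ['rice'] (min_width=4, slack=12)

Answer: |quick        bee|
|kitchen on paper|
|segment will new|
|rice            |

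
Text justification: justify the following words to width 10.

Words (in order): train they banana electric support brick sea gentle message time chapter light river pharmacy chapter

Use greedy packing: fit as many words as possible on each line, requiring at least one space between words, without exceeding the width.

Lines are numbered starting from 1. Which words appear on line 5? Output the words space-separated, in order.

Answer: brick sea

Derivation:
Line 1: ['train', 'they'] (min_width=10, slack=0)
Line 2: ['banana'] (min_width=6, slack=4)
Line 3: ['electric'] (min_width=8, slack=2)
Line 4: ['support'] (min_width=7, slack=3)
Line 5: ['brick', 'sea'] (min_width=9, slack=1)
Line 6: ['gentle'] (min_width=6, slack=4)
Line 7: ['message'] (min_width=7, slack=3)
Line 8: ['time'] (min_width=4, slack=6)
Line 9: ['chapter'] (min_width=7, slack=3)
Line 10: ['light'] (min_width=5, slack=5)
Line 11: ['river'] (min_width=5, slack=5)
Line 12: ['pharmacy'] (min_width=8, slack=2)
Line 13: ['chapter'] (min_width=7, slack=3)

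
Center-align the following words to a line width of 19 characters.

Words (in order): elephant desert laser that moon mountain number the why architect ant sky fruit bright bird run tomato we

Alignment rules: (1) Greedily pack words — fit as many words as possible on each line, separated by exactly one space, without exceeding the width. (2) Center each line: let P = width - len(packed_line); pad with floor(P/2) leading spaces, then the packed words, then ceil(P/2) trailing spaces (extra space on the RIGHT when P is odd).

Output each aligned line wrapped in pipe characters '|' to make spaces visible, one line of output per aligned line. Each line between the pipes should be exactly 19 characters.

Line 1: ['elephant', 'desert'] (min_width=15, slack=4)
Line 2: ['laser', 'that', 'moon'] (min_width=15, slack=4)
Line 3: ['mountain', 'number', 'the'] (min_width=19, slack=0)
Line 4: ['why', 'architect', 'ant'] (min_width=17, slack=2)
Line 5: ['sky', 'fruit', 'bright'] (min_width=16, slack=3)
Line 6: ['bird', 'run', 'tomato', 'we'] (min_width=18, slack=1)

Answer: |  elephant desert  |
|  laser that moon  |
|mountain number the|
| why architect ant |
| sky fruit bright  |
|bird run tomato we |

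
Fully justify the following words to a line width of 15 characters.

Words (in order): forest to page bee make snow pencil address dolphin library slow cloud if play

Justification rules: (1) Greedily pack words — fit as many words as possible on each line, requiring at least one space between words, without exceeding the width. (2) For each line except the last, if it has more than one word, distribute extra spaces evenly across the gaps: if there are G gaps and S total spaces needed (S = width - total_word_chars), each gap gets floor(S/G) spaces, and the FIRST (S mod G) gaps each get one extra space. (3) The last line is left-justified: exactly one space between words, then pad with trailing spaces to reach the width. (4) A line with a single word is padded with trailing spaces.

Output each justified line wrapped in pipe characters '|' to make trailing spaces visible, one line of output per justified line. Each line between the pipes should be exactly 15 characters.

Answer: |forest  to page|
|bee  make  snow|
|pencil  address|
|dolphin library|
|slow  cloud  if|
|play           |

Derivation:
Line 1: ['forest', 'to', 'page'] (min_width=14, slack=1)
Line 2: ['bee', 'make', 'snow'] (min_width=13, slack=2)
Line 3: ['pencil', 'address'] (min_width=14, slack=1)
Line 4: ['dolphin', 'library'] (min_width=15, slack=0)
Line 5: ['slow', 'cloud', 'if'] (min_width=13, slack=2)
Line 6: ['play'] (min_width=4, slack=11)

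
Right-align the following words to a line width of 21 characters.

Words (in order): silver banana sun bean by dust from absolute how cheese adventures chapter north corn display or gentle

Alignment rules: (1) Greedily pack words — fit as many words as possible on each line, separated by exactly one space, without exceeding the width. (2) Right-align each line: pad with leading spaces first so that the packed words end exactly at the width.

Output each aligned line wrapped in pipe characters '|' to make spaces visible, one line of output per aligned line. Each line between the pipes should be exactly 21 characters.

Line 1: ['silver', 'banana', 'sun'] (min_width=17, slack=4)
Line 2: ['bean', 'by', 'dust', 'from'] (min_width=17, slack=4)
Line 3: ['absolute', 'how', 'cheese'] (min_width=19, slack=2)
Line 4: ['adventures', 'chapter'] (min_width=18, slack=3)
Line 5: ['north', 'corn', 'display', 'or'] (min_width=21, slack=0)
Line 6: ['gentle'] (min_width=6, slack=15)

Answer: |    silver banana sun|
|    bean by dust from|
|  absolute how cheese|
|   adventures chapter|
|north corn display or|
|               gentle|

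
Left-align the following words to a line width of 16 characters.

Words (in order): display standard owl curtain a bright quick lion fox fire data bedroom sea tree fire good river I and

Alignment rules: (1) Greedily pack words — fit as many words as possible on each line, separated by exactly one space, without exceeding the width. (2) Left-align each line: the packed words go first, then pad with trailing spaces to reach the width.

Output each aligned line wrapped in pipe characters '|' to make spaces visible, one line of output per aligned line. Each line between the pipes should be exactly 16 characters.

Line 1: ['display', 'standard'] (min_width=16, slack=0)
Line 2: ['owl', 'curtain', 'a'] (min_width=13, slack=3)
Line 3: ['bright', 'quick'] (min_width=12, slack=4)
Line 4: ['lion', 'fox', 'fire'] (min_width=13, slack=3)
Line 5: ['data', 'bedroom', 'sea'] (min_width=16, slack=0)
Line 6: ['tree', 'fire', 'good'] (min_width=14, slack=2)
Line 7: ['river', 'I', 'and'] (min_width=11, slack=5)

Answer: |display standard|
|owl curtain a   |
|bright quick    |
|lion fox fire   |
|data bedroom sea|
|tree fire good  |
|river I and     |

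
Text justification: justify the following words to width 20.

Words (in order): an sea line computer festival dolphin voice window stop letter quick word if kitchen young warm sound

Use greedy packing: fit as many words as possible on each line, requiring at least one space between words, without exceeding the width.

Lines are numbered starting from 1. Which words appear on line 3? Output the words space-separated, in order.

Line 1: ['an', 'sea', 'line', 'computer'] (min_width=20, slack=0)
Line 2: ['festival', 'dolphin'] (min_width=16, slack=4)
Line 3: ['voice', 'window', 'stop'] (min_width=17, slack=3)
Line 4: ['letter', 'quick', 'word', 'if'] (min_width=20, slack=0)
Line 5: ['kitchen', 'young', 'warm'] (min_width=18, slack=2)
Line 6: ['sound'] (min_width=5, slack=15)

Answer: voice window stop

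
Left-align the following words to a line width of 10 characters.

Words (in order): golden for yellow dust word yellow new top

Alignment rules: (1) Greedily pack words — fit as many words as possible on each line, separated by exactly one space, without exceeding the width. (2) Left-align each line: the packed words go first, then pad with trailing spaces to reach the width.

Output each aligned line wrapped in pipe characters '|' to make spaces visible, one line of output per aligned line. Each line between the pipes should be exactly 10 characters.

Line 1: ['golden', 'for'] (min_width=10, slack=0)
Line 2: ['yellow'] (min_width=6, slack=4)
Line 3: ['dust', 'word'] (min_width=9, slack=1)
Line 4: ['yellow', 'new'] (min_width=10, slack=0)
Line 5: ['top'] (min_width=3, slack=7)

Answer: |golden for|
|yellow    |
|dust word |
|yellow new|
|top       |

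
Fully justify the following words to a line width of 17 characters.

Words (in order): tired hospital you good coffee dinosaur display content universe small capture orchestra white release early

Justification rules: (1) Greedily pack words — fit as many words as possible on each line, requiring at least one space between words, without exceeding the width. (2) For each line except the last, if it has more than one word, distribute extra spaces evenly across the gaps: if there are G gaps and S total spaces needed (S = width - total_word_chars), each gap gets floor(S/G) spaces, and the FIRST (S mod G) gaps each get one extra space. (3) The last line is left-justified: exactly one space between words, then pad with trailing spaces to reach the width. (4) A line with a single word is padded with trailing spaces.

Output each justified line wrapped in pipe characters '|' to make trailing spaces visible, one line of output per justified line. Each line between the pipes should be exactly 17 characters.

Line 1: ['tired', 'hospital'] (min_width=14, slack=3)
Line 2: ['you', 'good', 'coffee'] (min_width=15, slack=2)
Line 3: ['dinosaur', 'display'] (min_width=16, slack=1)
Line 4: ['content', 'universe'] (min_width=16, slack=1)
Line 5: ['small', 'capture'] (min_width=13, slack=4)
Line 6: ['orchestra', 'white'] (min_width=15, slack=2)
Line 7: ['release', 'early'] (min_width=13, slack=4)

Answer: |tired    hospital|
|you  good  coffee|
|dinosaur  display|
|content  universe|
|small     capture|
|orchestra   white|
|release early    |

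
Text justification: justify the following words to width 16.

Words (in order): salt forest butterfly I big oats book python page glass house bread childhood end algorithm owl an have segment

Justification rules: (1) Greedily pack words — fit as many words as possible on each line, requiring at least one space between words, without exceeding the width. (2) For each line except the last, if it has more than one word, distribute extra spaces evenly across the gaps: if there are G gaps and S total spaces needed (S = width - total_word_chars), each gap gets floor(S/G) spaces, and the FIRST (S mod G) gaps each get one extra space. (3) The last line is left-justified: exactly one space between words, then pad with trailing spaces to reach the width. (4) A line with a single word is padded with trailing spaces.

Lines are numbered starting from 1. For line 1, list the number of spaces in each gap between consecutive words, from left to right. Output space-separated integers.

Answer: 6

Derivation:
Line 1: ['salt', 'forest'] (min_width=11, slack=5)
Line 2: ['butterfly', 'I', 'big'] (min_width=15, slack=1)
Line 3: ['oats', 'book', 'python'] (min_width=16, slack=0)
Line 4: ['page', 'glass', 'house'] (min_width=16, slack=0)
Line 5: ['bread', 'childhood'] (min_width=15, slack=1)
Line 6: ['end', 'algorithm'] (min_width=13, slack=3)
Line 7: ['owl', 'an', 'have'] (min_width=11, slack=5)
Line 8: ['segment'] (min_width=7, slack=9)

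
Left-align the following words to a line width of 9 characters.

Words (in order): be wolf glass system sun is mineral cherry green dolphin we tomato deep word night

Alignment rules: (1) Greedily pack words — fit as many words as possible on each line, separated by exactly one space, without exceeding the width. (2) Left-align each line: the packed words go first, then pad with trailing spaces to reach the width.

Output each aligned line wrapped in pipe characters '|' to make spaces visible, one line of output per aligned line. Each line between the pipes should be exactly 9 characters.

Answer: |be wolf  |
|glass    |
|system   |
|sun is   |
|mineral  |
|cherry   |
|green    |
|dolphin  |
|we tomato|
|deep word|
|night    |

Derivation:
Line 1: ['be', 'wolf'] (min_width=7, slack=2)
Line 2: ['glass'] (min_width=5, slack=4)
Line 3: ['system'] (min_width=6, slack=3)
Line 4: ['sun', 'is'] (min_width=6, slack=3)
Line 5: ['mineral'] (min_width=7, slack=2)
Line 6: ['cherry'] (min_width=6, slack=3)
Line 7: ['green'] (min_width=5, slack=4)
Line 8: ['dolphin'] (min_width=7, slack=2)
Line 9: ['we', 'tomato'] (min_width=9, slack=0)
Line 10: ['deep', 'word'] (min_width=9, slack=0)
Line 11: ['night'] (min_width=5, slack=4)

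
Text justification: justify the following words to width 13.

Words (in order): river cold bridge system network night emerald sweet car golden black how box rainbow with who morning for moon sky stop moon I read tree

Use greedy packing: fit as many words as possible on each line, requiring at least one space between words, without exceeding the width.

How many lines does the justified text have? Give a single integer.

Line 1: ['river', 'cold'] (min_width=10, slack=3)
Line 2: ['bridge', 'system'] (min_width=13, slack=0)
Line 3: ['network', 'night'] (min_width=13, slack=0)
Line 4: ['emerald', 'sweet'] (min_width=13, slack=0)
Line 5: ['car', 'golden'] (min_width=10, slack=3)
Line 6: ['black', 'how', 'box'] (min_width=13, slack=0)
Line 7: ['rainbow', 'with'] (min_width=12, slack=1)
Line 8: ['who', 'morning'] (min_width=11, slack=2)
Line 9: ['for', 'moon', 'sky'] (min_width=12, slack=1)
Line 10: ['stop', 'moon', 'I'] (min_width=11, slack=2)
Line 11: ['read', 'tree'] (min_width=9, slack=4)
Total lines: 11

Answer: 11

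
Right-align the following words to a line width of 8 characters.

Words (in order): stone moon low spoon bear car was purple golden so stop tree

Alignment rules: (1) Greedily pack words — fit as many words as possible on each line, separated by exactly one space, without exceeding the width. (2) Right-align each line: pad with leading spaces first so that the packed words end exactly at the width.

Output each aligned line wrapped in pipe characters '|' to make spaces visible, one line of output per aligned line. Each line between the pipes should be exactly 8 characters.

Answer: |   stone|
|moon low|
|   spoon|
|bear car|
|     was|
|  purple|
|  golden|
| so stop|
|    tree|

Derivation:
Line 1: ['stone'] (min_width=5, slack=3)
Line 2: ['moon', 'low'] (min_width=8, slack=0)
Line 3: ['spoon'] (min_width=5, slack=3)
Line 4: ['bear', 'car'] (min_width=8, slack=0)
Line 5: ['was'] (min_width=3, slack=5)
Line 6: ['purple'] (min_width=6, slack=2)
Line 7: ['golden'] (min_width=6, slack=2)
Line 8: ['so', 'stop'] (min_width=7, slack=1)
Line 9: ['tree'] (min_width=4, slack=4)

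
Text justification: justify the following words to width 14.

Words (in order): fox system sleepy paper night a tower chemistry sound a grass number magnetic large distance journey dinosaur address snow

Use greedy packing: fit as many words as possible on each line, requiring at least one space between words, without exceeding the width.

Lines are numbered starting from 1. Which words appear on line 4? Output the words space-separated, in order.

Line 1: ['fox', 'system'] (min_width=10, slack=4)
Line 2: ['sleepy', 'paper'] (min_width=12, slack=2)
Line 3: ['night', 'a', 'tower'] (min_width=13, slack=1)
Line 4: ['chemistry'] (min_width=9, slack=5)
Line 5: ['sound', 'a', 'grass'] (min_width=13, slack=1)
Line 6: ['number'] (min_width=6, slack=8)
Line 7: ['magnetic', 'large'] (min_width=14, slack=0)
Line 8: ['distance'] (min_width=8, slack=6)
Line 9: ['journey'] (min_width=7, slack=7)
Line 10: ['dinosaur'] (min_width=8, slack=6)
Line 11: ['address', 'snow'] (min_width=12, slack=2)

Answer: chemistry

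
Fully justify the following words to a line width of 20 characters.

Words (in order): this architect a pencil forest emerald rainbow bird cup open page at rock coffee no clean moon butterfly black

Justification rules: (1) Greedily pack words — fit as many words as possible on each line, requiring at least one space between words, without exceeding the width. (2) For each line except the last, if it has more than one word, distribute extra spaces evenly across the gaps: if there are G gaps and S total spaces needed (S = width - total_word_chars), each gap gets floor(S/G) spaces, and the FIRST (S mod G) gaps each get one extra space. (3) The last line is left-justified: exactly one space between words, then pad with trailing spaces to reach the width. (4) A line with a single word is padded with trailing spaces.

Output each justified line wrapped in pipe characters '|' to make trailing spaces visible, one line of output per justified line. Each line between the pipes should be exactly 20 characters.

Line 1: ['this', 'architect', 'a'] (min_width=16, slack=4)
Line 2: ['pencil', 'forest'] (min_width=13, slack=7)
Line 3: ['emerald', 'rainbow', 'bird'] (min_width=20, slack=0)
Line 4: ['cup', 'open', 'page', 'at'] (min_width=16, slack=4)
Line 5: ['rock', 'coffee', 'no', 'clean'] (min_width=20, slack=0)
Line 6: ['moon', 'butterfly', 'black'] (min_width=20, slack=0)

Answer: |this   architect   a|
|pencil        forest|
|emerald rainbow bird|
|cup   open  page  at|
|rock coffee no clean|
|moon butterfly black|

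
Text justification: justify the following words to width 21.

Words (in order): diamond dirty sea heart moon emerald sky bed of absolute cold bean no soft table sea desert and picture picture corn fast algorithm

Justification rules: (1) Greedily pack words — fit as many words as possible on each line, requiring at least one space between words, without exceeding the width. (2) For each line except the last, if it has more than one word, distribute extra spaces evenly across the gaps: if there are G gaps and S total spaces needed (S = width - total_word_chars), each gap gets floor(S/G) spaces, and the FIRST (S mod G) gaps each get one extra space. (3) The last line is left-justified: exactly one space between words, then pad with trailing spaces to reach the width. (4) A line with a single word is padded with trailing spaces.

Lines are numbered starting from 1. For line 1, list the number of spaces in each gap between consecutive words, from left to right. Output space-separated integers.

Answer: 3 3

Derivation:
Line 1: ['diamond', 'dirty', 'sea'] (min_width=17, slack=4)
Line 2: ['heart', 'moon', 'emerald'] (min_width=18, slack=3)
Line 3: ['sky', 'bed', 'of', 'absolute'] (min_width=19, slack=2)
Line 4: ['cold', 'bean', 'no', 'soft'] (min_width=17, slack=4)
Line 5: ['table', 'sea', 'desert', 'and'] (min_width=20, slack=1)
Line 6: ['picture', 'picture', 'corn'] (min_width=20, slack=1)
Line 7: ['fast', 'algorithm'] (min_width=14, slack=7)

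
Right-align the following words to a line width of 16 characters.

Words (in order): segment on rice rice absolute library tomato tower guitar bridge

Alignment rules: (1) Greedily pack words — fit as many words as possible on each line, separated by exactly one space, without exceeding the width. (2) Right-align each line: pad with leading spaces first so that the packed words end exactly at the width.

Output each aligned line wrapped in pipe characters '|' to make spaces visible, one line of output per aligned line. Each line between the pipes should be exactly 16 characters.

Answer: | segment on rice|
|   rice absolute|
|  library tomato|
|    tower guitar|
|          bridge|

Derivation:
Line 1: ['segment', 'on', 'rice'] (min_width=15, slack=1)
Line 2: ['rice', 'absolute'] (min_width=13, slack=3)
Line 3: ['library', 'tomato'] (min_width=14, slack=2)
Line 4: ['tower', 'guitar'] (min_width=12, slack=4)
Line 5: ['bridge'] (min_width=6, slack=10)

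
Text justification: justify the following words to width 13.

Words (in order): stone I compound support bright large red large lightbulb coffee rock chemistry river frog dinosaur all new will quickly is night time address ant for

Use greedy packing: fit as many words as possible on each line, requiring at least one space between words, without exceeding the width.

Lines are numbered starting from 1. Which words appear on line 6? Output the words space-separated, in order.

Answer: lightbulb

Derivation:
Line 1: ['stone', 'I'] (min_width=7, slack=6)
Line 2: ['compound'] (min_width=8, slack=5)
Line 3: ['support'] (min_width=7, slack=6)
Line 4: ['bright', 'large'] (min_width=12, slack=1)
Line 5: ['red', 'large'] (min_width=9, slack=4)
Line 6: ['lightbulb'] (min_width=9, slack=4)
Line 7: ['coffee', 'rock'] (min_width=11, slack=2)
Line 8: ['chemistry'] (min_width=9, slack=4)
Line 9: ['river', 'frog'] (min_width=10, slack=3)
Line 10: ['dinosaur', 'all'] (min_width=12, slack=1)
Line 11: ['new', 'will'] (min_width=8, slack=5)
Line 12: ['quickly', 'is'] (min_width=10, slack=3)
Line 13: ['night', 'time'] (min_width=10, slack=3)
Line 14: ['address', 'ant'] (min_width=11, slack=2)
Line 15: ['for'] (min_width=3, slack=10)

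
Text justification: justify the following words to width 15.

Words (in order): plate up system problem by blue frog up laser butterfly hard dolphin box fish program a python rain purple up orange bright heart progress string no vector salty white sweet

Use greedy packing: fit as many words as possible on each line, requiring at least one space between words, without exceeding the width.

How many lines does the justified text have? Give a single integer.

Line 1: ['plate', 'up', 'system'] (min_width=15, slack=0)
Line 2: ['problem', 'by', 'blue'] (min_width=15, slack=0)
Line 3: ['frog', 'up', 'laser'] (min_width=13, slack=2)
Line 4: ['butterfly', 'hard'] (min_width=14, slack=1)
Line 5: ['dolphin', 'box'] (min_width=11, slack=4)
Line 6: ['fish', 'program', 'a'] (min_width=14, slack=1)
Line 7: ['python', 'rain'] (min_width=11, slack=4)
Line 8: ['purple', 'up'] (min_width=9, slack=6)
Line 9: ['orange', 'bright'] (min_width=13, slack=2)
Line 10: ['heart', 'progress'] (min_width=14, slack=1)
Line 11: ['string', 'no'] (min_width=9, slack=6)
Line 12: ['vector', 'salty'] (min_width=12, slack=3)
Line 13: ['white', 'sweet'] (min_width=11, slack=4)
Total lines: 13

Answer: 13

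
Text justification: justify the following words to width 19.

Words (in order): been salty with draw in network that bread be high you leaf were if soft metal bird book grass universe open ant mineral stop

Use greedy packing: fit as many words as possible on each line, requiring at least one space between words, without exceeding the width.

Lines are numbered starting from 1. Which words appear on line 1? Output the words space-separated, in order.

Line 1: ['been', 'salty', 'with'] (min_width=15, slack=4)
Line 2: ['draw', 'in', 'network'] (min_width=15, slack=4)
Line 3: ['that', 'bread', 'be', 'high'] (min_width=18, slack=1)
Line 4: ['you', 'leaf', 'were', 'if'] (min_width=16, slack=3)
Line 5: ['soft', 'metal', 'bird'] (min_width=15, slack=4)
Line 6: ['book', 'grass', 'universe'] (min_width=19, slack=0)
Line 7: ['open', 'ant', 'mineral'] (min_width=16, slack=3)
Line 8: ['stop'] (min_width=4, slack=15)

Answer: been salty with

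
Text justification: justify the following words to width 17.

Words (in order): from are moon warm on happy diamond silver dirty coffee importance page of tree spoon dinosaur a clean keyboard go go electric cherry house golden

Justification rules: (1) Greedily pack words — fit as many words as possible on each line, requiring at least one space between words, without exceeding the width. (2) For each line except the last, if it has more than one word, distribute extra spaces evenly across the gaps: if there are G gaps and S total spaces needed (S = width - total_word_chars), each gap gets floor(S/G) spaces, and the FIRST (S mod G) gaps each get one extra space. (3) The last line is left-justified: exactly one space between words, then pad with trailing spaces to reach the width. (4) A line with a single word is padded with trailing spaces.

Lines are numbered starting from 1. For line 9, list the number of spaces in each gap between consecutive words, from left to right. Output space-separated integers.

Line 1: ['from', 'are', 'moon'] (min_width=13, slack=4)
Line 2: ['warm', 'on', 'happy'] (min_width=13, slack=4)
Line 3: ['diamond', 'silver'] (min_width=14, slack=3)
Line 4: ['dirty', 'coffee'] (min_width=12, slack=5)
Line 5: ['importance', 'page'] (min_width=15, slack=2)
Line 6: ['of', 'tree', 'spoon'] (min_width=13, slack=4)
Line 7: ['dinosaur', 'a', 'clean'] (min_width=16, slack=1)
Line 8: ['keyboard', 'go', 'go'] (min_width=14, slack=3)
Line 9: ['electric', 'cherry'] (min_width=15, slack=2)
Line 10: ['house', 'golden'] (min_width=12, slack=5)

Answer: 3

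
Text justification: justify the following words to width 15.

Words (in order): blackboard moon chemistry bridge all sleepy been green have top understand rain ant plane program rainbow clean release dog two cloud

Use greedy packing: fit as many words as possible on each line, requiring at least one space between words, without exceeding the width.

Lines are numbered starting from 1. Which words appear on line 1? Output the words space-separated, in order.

Line 1: ['blackboard', 'moon'] (min_width=15, slack=0)
Line 2: ['chemistry'] (min_width=9, slack=6)
Line 3: ['bridge', 'all'] (min_width=10, slack=5)
Line 4: ['sleepy', 'been'] (min_width=11, slack=4)
Line 5: ['green', 'have', 'top'] (min_width=14, slack=1)
Line 6: ['understand', 'rain'] (min_width=15, slack=0)
Line 7: ['ant', 'plane'] (min_width=9, slack=6)
Line 8: ['program', 'rainbow'] (min_width=15, slack=0)
Line 9: ['clean', 'release'] (min_width=13, slack=2)
Line 10: ['dog', 'two', 'cloud'] (min_width=13, slack=2)

Answer: blackboard moon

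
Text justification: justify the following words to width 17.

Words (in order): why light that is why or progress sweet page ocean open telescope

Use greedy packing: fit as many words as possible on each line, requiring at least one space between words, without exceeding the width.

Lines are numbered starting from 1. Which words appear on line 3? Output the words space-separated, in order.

Answer: sweet page ocean

Derivation:
Line 1: ['why', 'light', 'that', 'is'] (min_width=17, slack=0)
Line 2: ['why', 'or', 'progress'] (min_width=15, slack=2)
Line 3: ['sweet', 'page', 'ocean'] (min_width=16, slack=1)
Line 4: ['open', 'telescope'] (min_width=14, slack=3)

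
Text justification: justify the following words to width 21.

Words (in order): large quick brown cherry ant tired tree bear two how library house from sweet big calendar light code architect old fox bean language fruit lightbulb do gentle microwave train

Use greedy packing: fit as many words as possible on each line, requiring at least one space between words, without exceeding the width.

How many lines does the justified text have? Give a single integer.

Answer: 9

Derivation:
Line 1: ['large', 'quick', 'brown'] (min_width=17, slack=4)
Line 2: ['cherry', 'ant', 'tired', 'tree'] (min_width=21, slack=0)
Line 3: ['bear', 'two', 'how', 'library'] (min_width=20, slack=1)
Line 4: ['house', 'from', 'sweet', 'big'] (min_width=20, slack=1)
Line 5: ['calendar', 'light', 'code'] (min_width=19, slack=2)
Line 6: ['architect', 'old', 'fox'] (min_width=17, slack=4)
Line 7: ['bean', 'language', 'fruit'] (min_width=19, slack=2)
Line 8: ['lightbulb', 'do', 'gentle'] (min_width=19, slack=2)
Line 9: ['microwave', 'train'] (min_width=15, slack=6)
Total lines: 9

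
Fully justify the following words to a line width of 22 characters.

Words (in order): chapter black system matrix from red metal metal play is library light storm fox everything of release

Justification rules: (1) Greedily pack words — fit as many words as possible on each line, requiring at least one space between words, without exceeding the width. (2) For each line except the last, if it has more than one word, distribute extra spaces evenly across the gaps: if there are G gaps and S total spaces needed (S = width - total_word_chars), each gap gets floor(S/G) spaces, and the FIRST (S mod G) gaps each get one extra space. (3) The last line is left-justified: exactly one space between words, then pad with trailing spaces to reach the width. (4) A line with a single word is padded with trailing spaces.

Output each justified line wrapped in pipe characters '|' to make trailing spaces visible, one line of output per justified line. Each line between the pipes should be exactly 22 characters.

Line 1: ['chapter', 'black', 'system'] (min_width=20, slack=2)
Line 2: ['matrix', 'from', 'red', 'metal'] (min_width=21, slack=1)
Line 3: ['metal', 'play', 'is', 'library'] (min_width=21, slack=1)
Line 4: ['light', 'storm', 'fox'] (min_width=15, slack=7)
Line 5: ['everything', 'of', 'release'] (min_width=21, slack=1)

Answer: |chapter  black  system|
|matrix  from red metal|
|metal  play is library|
|light     storm    fox|
|everything of release |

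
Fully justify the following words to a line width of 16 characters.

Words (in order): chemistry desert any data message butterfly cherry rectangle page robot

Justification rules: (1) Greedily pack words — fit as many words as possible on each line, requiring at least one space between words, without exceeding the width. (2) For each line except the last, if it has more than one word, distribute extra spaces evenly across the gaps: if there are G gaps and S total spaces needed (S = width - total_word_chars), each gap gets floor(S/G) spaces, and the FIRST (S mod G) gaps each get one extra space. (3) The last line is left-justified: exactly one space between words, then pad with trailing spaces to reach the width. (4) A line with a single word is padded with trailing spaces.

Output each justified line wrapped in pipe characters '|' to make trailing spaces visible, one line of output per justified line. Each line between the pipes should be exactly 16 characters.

Line 1: ['chemistry', 'desert'] (min_width=16, slack=0)
Line 2: ['any', 'data', 'message'] (min_width=16, slack=0)
Line 3: ['butterfly', 'cherry'] (min_width=16, slack=0)
Line 4: ['rectangle', 'page'] (min_width=14, slack=2)
Line 5: ['robot'] (min_width=5, slack=11)

Answer: |chemistry desert|
|any data message|
|butterfly cherry|
|rectangle   page|
|robot           |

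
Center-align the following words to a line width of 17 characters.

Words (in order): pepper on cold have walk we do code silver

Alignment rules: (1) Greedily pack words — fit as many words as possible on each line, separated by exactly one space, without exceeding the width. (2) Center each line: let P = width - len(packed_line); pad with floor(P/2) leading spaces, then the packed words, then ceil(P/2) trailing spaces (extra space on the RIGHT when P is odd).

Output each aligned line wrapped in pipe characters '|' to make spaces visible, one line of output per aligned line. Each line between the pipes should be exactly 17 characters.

Line 1: ['pepper', 'on', 'cold'] (min_width=14, slack=3)
Line 2: ['have', 'walk', 'we', 'do'] (min_width=15, slack=2)
Line 3: ['code', 'silver'] (min_width=11, slack=6)

Answer: | pepper on cold  |
| have walk we do |
|   code silver   |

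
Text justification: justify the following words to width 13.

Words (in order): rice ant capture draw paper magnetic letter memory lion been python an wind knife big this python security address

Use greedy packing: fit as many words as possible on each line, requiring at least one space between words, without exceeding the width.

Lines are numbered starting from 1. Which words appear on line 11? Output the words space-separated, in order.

Answer: security

Derivation:
Line 1: ['rice', 'ant'] (min_width=8, slack=5)
Line 2: ['capture', 'draw'] (min_width=12, slack=1)
Line 3: ['paper'] (min_width=5, slack=8)
Line 4: ['magnetic'] (min_width=8, slack=5)
Line 5: ['letter', 'memory'] (min_width=13, slack=0)
Line 6: ['lion', 'been'] (min_width=9, slack=4)
Line 7: ['python', 'an'] (min_width=9, slack=4)
Line 8: ['wind', 'knife'] (min_width=10, slack=3)
Line 9: ['big', 'this'] (min_width=8, slack=5)
Line 10: ['python'] (min_width=6, slack=7)
Line 11: ['security'] (min_width=8, slack=5)
Line 12: ['address'] (min_width=7, slack=6)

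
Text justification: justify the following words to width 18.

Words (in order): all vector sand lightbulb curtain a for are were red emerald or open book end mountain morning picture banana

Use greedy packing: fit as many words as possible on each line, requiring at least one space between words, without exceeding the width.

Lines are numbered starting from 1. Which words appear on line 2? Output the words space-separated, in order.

Answer: lightbulb curtain

Derivation:
Line 1: ['all', 'vector', 'sand'] (min_width=15, slack=3)
Line 2: ['lightbulb', 'curtain'] (min_width=17, slack=1)
Line 3: ['a', 'for', 'are', 'were', 'red'] (min_width=18, slack=0)
Line 4: ['emerald', 'or', 'open'] (min_width=15, slack=3)
Line 5: ['book', 'end', 'mountain'] (min_width=17, slack=1)
Line 6: ['morning', 'picture'] (min_width=15, slack=3)
Line 7: ['banana'] (min_width=6, slack=12)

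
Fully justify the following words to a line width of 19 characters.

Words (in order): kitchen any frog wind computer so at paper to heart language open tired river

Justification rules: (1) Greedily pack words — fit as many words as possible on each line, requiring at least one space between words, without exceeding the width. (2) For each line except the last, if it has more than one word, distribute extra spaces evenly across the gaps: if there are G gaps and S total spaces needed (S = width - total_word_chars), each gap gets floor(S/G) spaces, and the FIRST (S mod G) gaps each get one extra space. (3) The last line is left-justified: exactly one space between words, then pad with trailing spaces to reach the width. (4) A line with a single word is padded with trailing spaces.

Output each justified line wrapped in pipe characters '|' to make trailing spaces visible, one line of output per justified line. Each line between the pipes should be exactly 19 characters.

Line 1: ['kitchen', 'any', 'frog'] (min_width=16, slack=3)
Line 2: ['wind', 'computer', 'so', 'at'] (min_width=19, slack=0)
Line 3: ['paper', 'to', 'heart'] (min_width=14, slack=5)
Line 4: ['language', 'open', 'tired'] (min_width=19, slack=0)
Line 5: ['river'] (min_width=5, slack=14)

Answer: |kitchen   any  frog|
|wind computer so at|
|paper    to   heart|
|language open tired|
|river              |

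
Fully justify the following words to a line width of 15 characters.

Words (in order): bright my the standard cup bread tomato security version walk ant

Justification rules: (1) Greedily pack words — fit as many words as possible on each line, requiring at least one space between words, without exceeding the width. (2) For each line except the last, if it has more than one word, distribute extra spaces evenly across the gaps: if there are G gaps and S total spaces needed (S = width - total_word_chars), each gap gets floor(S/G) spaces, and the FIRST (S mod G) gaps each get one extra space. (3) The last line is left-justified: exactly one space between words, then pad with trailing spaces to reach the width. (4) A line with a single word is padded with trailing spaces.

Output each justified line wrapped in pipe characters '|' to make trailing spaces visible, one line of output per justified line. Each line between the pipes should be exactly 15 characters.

Line 1: ['bright', 'my', 'the'] (min_width=13, slack=2)
Line 2: ['standard', 'cup'] (min_width=12, slack=3)
Line 3: ['bread', 'tomato'] (min_width=12, slack=3)
Line 4: ['security'] (min_width=8, slack=7)
Line 5: ['version', 'walk'] (min_width=12, slack=3)
Line 6: ['ant'] (min_width=3, slack=12)

Answer: |bright  my  the|
|standard    cup|
|bread    tomato|
|security       |
|version    walk|
|ant            |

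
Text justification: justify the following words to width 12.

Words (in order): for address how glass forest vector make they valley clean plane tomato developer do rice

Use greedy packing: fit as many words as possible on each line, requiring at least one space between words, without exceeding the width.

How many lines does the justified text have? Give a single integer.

Answer: 9

Derivation:
Line 1: ['for', 'address'] (min_width=11, slack=1)
Line 2: ['how', 'glass'] (min_width=9, slack=3)
Line 3: ['forest'] (min_width=6, slack=6)
Line 4: ['vector', 'make'] (min_width=11, slack=1)
Line 5: ['they', 'valley'] (min_width=11, slack=1)
Line 6: ['clean', 'plane'] (min_width=11, slack=1)
Line 7: ['tomato'] (min_width=6, slack=6)
Line 8: ['developer', 'do'] (min_width=12, slack=0)
Line 9: ['rice'] (min_width=4, slack=8)
Total lines: 9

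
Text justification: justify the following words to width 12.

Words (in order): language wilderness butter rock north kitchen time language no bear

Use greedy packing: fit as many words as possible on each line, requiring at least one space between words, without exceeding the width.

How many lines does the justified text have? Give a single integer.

Line 1: ['language'] (min_width=8, slack=4)
Line 2: ['wilderness'] (min_width=10, slack=2)
Line 3: ['butter', 'rock'] (min_width=11, slack=1)
Line 4: ['north'] (min_width=5, slack=7)
Line 5: ['kitchen', 'time'] (min_width=12, slack=0)
Line 6: ['language', 'no'] (min_width=11, slack=1)
Line 7: ['bear'] (min_width=4, slack=8)
Total lines: 7

Answer: 7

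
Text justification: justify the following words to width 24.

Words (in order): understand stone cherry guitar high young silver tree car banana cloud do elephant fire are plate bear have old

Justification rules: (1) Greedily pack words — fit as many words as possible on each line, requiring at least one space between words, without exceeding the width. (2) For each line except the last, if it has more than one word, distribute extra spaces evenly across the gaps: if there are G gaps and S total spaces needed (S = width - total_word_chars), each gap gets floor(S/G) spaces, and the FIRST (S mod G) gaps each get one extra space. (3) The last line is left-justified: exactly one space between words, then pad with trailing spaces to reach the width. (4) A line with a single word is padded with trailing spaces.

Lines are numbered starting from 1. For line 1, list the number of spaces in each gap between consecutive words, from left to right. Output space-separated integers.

Line 1: ['understand', 'stone', 'cherry'] (min_width=23, slack=1)
Line 2: ['guitar', 'high', 'young', 'silver'] (min_width=24, slack=0)
Line 3: ['tree', 'car', 'banana', 'cloud', 'do'] (min_width=24, slack=0)
Line 4: ['elephant', 'fire', 'are', 'plate'] (min_width=23, slack=1)
Line 5: ['bear', 'have', 'old'] (min_width=13, slack=11)

Answer: 2 1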